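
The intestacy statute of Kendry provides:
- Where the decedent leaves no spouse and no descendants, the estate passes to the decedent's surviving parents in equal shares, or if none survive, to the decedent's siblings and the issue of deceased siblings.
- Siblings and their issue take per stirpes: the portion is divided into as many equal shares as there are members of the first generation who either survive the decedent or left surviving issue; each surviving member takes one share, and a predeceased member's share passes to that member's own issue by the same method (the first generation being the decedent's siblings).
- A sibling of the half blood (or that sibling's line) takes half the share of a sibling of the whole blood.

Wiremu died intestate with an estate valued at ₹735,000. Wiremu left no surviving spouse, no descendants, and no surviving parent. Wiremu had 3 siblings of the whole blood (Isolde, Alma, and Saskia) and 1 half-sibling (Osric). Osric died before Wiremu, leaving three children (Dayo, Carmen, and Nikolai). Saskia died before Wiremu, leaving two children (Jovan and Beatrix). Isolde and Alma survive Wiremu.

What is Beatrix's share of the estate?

Beatrix receives ₹105,000.

The entire ₹735,000 passes to the siblings and their issue.
Counting each half-blood sibling's line as half a unit, there are 7/2 units in ₹735,000, so one unit is ₹210,000. Whole-blood lines (Isolde, Alma, and Saskia) take ₹210,000 each; half-blood lines (Osric) take ₹105,000 each.
Osric's share (₹105,000) is divided into 3 shares of ₹35,000: Dayo, Carmen, and Nikolai each take ₹35,000.
Saskia's share (₹210,000) is divided into 2 shares of ₹105,000: Jovan and Beatrix each take ₹105,000.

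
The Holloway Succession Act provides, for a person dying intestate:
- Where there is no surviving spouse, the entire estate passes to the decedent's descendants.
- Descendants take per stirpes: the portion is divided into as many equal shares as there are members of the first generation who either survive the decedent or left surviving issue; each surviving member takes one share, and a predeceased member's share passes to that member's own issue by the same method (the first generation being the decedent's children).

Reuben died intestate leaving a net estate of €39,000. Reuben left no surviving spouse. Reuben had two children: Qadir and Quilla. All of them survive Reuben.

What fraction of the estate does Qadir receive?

The entire €39,000 passes to the descendants.
That amount (€39,000) is divided into 2 shares of €19,500: Qadir and Quilla each take €19,500.

Qadir receives 1/2 of the estate.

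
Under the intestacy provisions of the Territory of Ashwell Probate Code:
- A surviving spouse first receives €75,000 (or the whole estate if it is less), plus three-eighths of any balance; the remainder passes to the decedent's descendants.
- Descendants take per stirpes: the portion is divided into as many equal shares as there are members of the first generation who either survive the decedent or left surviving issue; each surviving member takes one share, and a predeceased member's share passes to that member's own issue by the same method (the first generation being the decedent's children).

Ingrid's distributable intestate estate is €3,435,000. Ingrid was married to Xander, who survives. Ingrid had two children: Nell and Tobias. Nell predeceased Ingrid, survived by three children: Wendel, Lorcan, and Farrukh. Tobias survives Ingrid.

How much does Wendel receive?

Wendel receives €350,000.

Xander first takes €75,000, leaving a balance of €3,360,000. Xander then takes three-eighths of the balance (€1,260,000), for a total of €1,335,000. The remaining €2,100,000 passes to the descendants.
The descendants' portion (€2,100,000) is divided into 2 shares of €1,050,000: Tobias takes €1,050,000; Nell's €1,050,000 share passes to Nell's issue.
Nell's share (€1,050,000) is divided into 3 shares of €350,000: Wendel, Lorcan, and Farrukh each take €350,000.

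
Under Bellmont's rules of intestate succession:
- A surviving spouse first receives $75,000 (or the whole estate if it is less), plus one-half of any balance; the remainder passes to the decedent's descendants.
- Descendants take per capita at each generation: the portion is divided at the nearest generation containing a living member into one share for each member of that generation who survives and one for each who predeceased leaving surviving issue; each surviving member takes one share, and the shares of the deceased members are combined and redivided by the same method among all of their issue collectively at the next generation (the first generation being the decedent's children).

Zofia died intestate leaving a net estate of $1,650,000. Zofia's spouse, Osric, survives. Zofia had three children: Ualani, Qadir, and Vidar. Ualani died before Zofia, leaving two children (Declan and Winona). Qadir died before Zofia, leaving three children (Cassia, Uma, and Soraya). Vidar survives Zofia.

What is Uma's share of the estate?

Osric first takes $75,000, leaving a balance of $1,575,000. Osric then takes one-half of the balance ($787,500), for a total of $862,500. The remaining $787,500 passes to the descendants.
The descendants' portion ($787,500) is divided at the children's generation into 3 shares of $262,500. Vidar takes $262,500. The 2 shares of the deceased (Ualani and Qadir) are combined into a pool of $525,000.
That pool ($525,000) is divided at the grandchildren's generation equally among Declan, Winona, Cassia, Uma, and Soraya: $105,000 each.

Uma receives $105,000.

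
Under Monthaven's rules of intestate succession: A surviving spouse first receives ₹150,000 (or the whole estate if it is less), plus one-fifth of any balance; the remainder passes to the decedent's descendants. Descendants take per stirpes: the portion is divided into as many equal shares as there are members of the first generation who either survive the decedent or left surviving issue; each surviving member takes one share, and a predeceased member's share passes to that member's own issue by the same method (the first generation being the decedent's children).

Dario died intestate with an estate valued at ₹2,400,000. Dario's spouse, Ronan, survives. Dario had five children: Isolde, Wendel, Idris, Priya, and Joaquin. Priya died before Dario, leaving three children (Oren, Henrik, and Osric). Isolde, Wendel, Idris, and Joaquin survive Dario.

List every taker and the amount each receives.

Ronan: ₹600,000; Isolde: ₹360,000; Wendel: ₹360,000; Idris: ₹360,000; Oren: ₹120,000; Henrik: ₹120,000; Osric: ₹120,000; Joaquin: ₹360,000

Ronan first takes ₹150,000, leaving a balance of ₹2,250,000. Ronan then takes one-fifth of the balance (₹450,000), for a total of ₹600,000. The remaining ₹1,800,000 passes to the descendants.
The descendants' portion (₹1,800,000) is divided into 5 shares of ₹360,000: Isolde, Wendel, Idris, and Joaquin each take ₹360,000; Priya's ₹360,000 share passes to Priya's issue.
Priya's share (₹360,000) is divided into 3 shares of ₹120,000: Oren, Henrik, and Osric each take ₹120,000.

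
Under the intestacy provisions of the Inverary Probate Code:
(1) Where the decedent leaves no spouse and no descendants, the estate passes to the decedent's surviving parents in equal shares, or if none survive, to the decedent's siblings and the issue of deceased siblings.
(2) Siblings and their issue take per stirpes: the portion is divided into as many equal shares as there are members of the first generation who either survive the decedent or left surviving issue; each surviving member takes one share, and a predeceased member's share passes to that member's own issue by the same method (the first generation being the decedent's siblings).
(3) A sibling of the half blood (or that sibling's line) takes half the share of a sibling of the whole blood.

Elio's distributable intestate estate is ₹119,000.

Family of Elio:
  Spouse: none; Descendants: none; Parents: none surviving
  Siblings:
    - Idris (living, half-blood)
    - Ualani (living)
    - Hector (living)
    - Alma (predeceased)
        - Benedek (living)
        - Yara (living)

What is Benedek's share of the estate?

Benedek receives ₹17,000.

The entire ₹119,000 passes to the siblings and their issue.
Counting each half-blood sibling's line as half a unit, there are 7/2 units in ₹119,000, so one unit is ₹34,000. Whole-blood lines (Ualani, Hector, and Alma) take ₹34,000 each; half-blood lines (Idris) take ₹17,000 each.
Alma's share (₹34,000) is divided into 2 shares of ₹17,000: Benedek and Yara each take ₹17,000.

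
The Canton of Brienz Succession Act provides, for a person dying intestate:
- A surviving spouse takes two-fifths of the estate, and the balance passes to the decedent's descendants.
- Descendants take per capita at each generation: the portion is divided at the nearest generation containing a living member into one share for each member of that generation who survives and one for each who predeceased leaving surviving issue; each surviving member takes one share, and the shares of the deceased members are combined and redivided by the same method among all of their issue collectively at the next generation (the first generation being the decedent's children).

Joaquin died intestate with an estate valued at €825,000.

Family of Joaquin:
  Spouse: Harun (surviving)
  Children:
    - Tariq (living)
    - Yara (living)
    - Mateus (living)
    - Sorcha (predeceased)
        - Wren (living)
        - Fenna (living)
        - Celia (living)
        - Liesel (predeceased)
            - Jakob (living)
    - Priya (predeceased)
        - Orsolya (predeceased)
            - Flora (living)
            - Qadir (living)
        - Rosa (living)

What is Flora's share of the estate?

Flora receives €22,000.

Harun takes two-fifths of €825,000 = €330,000. The remaining €495,000 passes to the descendants.
The descendants' portion (€495,000) is divided at the children's generation into 5 shares of €99,000. Tariq, Yara, and Mateus each take €99,000. The 2 shares of the deceased (Sorcha and Priya) are combined into a pool of €198,000.
That pool (€198,000) is divided at the grandchildren's generation into 6 shares of €33,000. Wren, Fenna, Celia, and Rosa each take €33,000. The 2 shares of the deceased (Liesel and Orsolya) are combined into a pool of €66,000.
That pool (€66,000) is divided at the great-grandchildren's generation equally among Jakob, Flora, and Qadir: €22,000 each.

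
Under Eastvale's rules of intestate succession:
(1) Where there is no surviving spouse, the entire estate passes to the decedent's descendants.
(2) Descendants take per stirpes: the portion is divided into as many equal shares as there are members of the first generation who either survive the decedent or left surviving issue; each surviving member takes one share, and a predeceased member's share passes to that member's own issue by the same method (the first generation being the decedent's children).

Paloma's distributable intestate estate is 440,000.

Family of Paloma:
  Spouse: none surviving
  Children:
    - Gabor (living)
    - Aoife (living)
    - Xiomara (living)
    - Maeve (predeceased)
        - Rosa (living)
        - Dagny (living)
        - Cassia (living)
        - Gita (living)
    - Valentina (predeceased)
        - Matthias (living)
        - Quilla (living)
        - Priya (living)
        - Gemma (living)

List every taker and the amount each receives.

Gabor: 88,000; Aoife: 88,000; Xiomara: 88,000; Rosa: 22,000; Dagny: 22,000; Cassia: 22,000; Gita: 22,000; Matthias: 22,000; Quilla: 22,000; Priya: 22,000; Gemma: 22,000

The entire 440,000 passes to the descendants.
That amount (440,000) is divided into 5 shares of 88,000: Gabor, Aoife, and Xiomara each take 88,000; Maeve's 88,000 share passes to Maeve's issue; Valentina's 88,000 share passes to Valentina's issue.
Maeve's share (88,000) is divided into 4 shares of 22,000: Rosa, Dagny, Cassia, and Gita each take 22,000.
Valentina's share (88,000) is divided into 4 shares of 22,000: Matthias, Quilla, Priya, and Gemma each take 22,000.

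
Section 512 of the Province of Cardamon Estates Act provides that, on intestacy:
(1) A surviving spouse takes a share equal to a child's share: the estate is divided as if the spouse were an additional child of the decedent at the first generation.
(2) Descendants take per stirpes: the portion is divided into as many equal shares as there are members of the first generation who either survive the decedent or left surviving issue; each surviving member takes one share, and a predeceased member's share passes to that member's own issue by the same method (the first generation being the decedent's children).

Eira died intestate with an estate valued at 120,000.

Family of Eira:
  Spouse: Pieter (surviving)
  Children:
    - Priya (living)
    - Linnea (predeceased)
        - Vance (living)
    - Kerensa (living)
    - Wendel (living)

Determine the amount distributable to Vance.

Vance receives 24,000.

The spouse counts as an additional share at the children's level, so there are 5 primary shares of 24,000. Pieter takes one such share (24,000).
The children's combined portion (96,000) is divided into 4 shares of 24,000: Priya, Kerensa, and Wendel each take 24,000; Linnea's 24,000 share passes to Linnea's issue.
Linnea's share (24,000) passes entirely to Vance.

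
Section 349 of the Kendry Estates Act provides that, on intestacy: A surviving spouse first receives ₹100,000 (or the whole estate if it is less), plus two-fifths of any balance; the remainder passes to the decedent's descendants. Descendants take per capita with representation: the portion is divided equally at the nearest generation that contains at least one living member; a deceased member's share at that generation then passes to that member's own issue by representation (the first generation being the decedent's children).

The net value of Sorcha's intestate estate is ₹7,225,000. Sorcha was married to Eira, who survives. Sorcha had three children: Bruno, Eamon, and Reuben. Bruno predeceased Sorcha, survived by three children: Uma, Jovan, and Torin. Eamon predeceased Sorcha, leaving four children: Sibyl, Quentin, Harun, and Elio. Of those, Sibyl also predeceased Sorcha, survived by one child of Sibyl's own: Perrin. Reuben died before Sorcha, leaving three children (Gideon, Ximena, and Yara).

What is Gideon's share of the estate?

Eira first takes ₹100,000, leaving a balance of ₹7,125,000. Eira then takes two-fifths of the balance (₹2,850,000), for a total of ₹2,950,000. The remaining ₹4,275,000 passes to the descendants.
No child survives, so the initial division is made at the grandchildren's generation.
The descendants' portion (₹4,275,000) is divided into 10 shares of ₹427,500: Uma, Jovan, Torin, Quentin, Harun, Elio, Gideon, Ximena, and Yara each take ₹427,500; Sibyl's ₹427,500 share passes to Sibyl's issue.
Sibyl's share (₹427,500) passes entirely to Perrin.

Gideon receives ₹427,500.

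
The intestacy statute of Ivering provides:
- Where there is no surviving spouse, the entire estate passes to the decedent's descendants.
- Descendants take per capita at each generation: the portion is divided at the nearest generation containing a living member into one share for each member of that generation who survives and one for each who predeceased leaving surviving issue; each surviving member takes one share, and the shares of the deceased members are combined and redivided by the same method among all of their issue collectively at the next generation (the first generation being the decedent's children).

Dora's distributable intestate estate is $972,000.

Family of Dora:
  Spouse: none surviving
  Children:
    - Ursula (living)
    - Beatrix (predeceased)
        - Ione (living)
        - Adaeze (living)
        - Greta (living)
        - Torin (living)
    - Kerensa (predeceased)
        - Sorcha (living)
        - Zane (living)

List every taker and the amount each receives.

Ursula: $324,000; Ione: $108,000; Adaeze: $108,000; Greta: $108,000; Torin: $108,000; Sorcha: $108,000; Zane: $108,000

The entire $972,000 passes to the descendants.
That amount ($972,000) is divided at the children's generation into 3 shares of $324,000. Ursula takes $324,000. The 2 shares of the deceased (Beatrix and Kerensa) are combined into a pool of $648,000.
That pool ($648,000) is divided at the grandchildren's generation equally among Ione, Adaeze, Greta, Torin, Sorcha, and Zane: $108,000 each.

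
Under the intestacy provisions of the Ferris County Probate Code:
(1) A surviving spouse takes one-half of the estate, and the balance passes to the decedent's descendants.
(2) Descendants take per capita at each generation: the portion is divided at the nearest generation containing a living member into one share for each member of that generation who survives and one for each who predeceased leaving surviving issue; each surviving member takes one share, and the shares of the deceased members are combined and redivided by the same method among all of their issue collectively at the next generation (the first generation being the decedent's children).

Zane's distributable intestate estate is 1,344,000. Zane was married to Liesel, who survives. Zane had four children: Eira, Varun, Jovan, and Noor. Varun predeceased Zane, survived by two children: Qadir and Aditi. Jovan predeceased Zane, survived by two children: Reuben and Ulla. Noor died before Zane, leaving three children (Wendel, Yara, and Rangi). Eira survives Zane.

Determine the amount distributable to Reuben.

Liesel takes one-half of 1,344,000 = 672,000. The remaining 672,000 passes to the descendants.
The descendants' portion (672,000) is divided at the children's generation into 4 shares of 168,000. Eira takes 168,000. The 3 shares of the deceased (Varun, Jovan, and Noor) are combined into a pool of 504,000.
That pool (504,000) is divided at the grandchildren's generation equally among Qadir, Aditi, Reuben, Ulla, Wendel, Yara, and Rangi: 72,000 each.

Reuben receives 72,000.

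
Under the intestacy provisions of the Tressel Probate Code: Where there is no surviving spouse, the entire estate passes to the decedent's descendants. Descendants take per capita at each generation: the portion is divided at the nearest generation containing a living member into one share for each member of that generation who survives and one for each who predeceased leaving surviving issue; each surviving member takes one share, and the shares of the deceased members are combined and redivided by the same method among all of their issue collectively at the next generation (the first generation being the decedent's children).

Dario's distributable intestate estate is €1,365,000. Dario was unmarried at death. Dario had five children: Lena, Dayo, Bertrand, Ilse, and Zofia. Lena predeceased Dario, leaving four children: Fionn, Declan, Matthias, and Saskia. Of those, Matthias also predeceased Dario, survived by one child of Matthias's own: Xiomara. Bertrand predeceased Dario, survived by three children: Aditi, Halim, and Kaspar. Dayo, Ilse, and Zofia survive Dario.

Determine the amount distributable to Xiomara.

The entire €1,365,000 passes to the descendants.
That amount (€1,365,000) is divided at the children's generation into 5 shares of €273,000. Dayo, Ilse, and Zofia each take €273,000. The 2 shares of the deceased (Lena and Bertrand) are combined into a pool of €546,000.
That pool (€546,000) is divided at the grandchildren's generation into 7 shares of €78,000. Fionn, Declan, Saskia, Aditi, Halim, and Kaspar each take €78,000. The remaining share for the deceased Matthias (€78,000) is carried to the next generation.
That pool (€78,000) passes entirely to Xiomara, the sole taker at the great-grandchildren's generation.

Xiomara receives €78,000.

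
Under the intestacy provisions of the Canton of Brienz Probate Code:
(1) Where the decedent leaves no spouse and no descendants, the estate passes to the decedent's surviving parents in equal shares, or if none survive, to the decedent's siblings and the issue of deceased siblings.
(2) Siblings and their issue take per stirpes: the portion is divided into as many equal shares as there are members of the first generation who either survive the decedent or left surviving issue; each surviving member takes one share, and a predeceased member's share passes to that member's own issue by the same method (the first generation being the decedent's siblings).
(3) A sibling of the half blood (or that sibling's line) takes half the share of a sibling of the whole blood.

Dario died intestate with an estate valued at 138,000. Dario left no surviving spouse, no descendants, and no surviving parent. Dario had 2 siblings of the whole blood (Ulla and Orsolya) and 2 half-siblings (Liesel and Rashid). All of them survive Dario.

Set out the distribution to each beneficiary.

Liesel: 23,000; Ulla: 46,000; Orsolya: 46,000; Rashid: 23,000

The entire 138,000 passes to the siblings and their issue.
Counting each half-blood sibling's line as half a unit, there are 3 units in 138,000, so one unit is 46,000. Whole-blood lines (Ulla and Orsolya) take 46,000 each; half-blood lines (Liesel and Rashid) take 23,000 each.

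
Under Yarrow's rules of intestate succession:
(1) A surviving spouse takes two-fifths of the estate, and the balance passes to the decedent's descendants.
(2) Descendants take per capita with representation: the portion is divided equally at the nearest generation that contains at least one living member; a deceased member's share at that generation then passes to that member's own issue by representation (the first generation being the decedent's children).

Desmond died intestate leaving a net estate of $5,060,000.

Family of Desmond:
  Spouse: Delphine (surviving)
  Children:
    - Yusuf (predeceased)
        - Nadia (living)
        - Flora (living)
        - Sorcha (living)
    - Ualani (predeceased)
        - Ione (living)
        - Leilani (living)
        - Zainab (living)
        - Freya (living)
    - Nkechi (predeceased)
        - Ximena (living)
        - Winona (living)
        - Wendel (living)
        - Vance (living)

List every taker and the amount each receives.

Delphine takes two-fifths of $5,060,000 = $2,024,000. The remaining $3,036,000 passes to the descendants.
No child survives, so the initial division is made at the grandchildren's generation.
The descendants' portion ($3,036,000) is divided into 11 shares of $276,000: Nadia, Flora, Sorcha, Ione, Leilani, Zainab, Freya, Ximena, Winona, Wendel, and Vance each take $276,000.

Delphine: $2,024,000; Nadia: $276,000; Flora: $276,000; Sorcha: $276,000; Ione: $276,000; Leilani: $276,000; Zainab: $276,000; Freya: $276,000; Ximena: $276,000; Winona: $276,000; Wendel: $276,000; Vance: $276,000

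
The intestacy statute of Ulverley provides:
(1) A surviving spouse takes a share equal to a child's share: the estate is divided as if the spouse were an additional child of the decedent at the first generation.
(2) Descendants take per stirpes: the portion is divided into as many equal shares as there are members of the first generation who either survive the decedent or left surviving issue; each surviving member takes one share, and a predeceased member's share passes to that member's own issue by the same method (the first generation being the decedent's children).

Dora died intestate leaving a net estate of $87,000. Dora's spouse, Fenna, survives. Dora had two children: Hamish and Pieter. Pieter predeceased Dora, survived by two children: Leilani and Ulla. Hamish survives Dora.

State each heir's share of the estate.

Fenna: $29,000; Hamish: $29,000; Leilani: $14,500; Ulla: $14,500

The spouse counts as an additional share at the children's level, so there are 3 primary shares of $29,000. Fenna takes one such share ($29,000).
The children's combined portion ($58,000) is divided into 2 shares of $29,000: Hamish takes $29,000; Pieter's $29,000 share passes to Pieter's issue.
Pieter's share ($29,000) is divided into 2 shares of $14,500: Leilani and Ulla each take $14,500.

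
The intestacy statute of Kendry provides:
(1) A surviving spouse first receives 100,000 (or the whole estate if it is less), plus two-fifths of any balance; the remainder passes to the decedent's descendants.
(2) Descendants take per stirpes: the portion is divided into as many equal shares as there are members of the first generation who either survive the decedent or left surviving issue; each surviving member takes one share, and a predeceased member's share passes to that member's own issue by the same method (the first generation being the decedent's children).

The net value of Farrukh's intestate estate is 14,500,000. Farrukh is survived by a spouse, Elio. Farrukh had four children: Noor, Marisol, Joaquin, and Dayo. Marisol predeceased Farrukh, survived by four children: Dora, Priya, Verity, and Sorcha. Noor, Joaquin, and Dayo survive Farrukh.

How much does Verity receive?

Elio first takes 100,000, leaving a balance of 14,400,000. Elio then takes two-fifths of the balance (5,760,000), for a total of 5,860,000. The remaining 8,640,000 passes to the descendants.
The descendants' portion (8,640,000) is divided into 4 shares of 2,160,000: Noor, Joaquin, and Dayo each take 2,160,000; Marisol's 2,160,000 share passes to Marisol's issue.
Marisol's share (2,160,000) is divided into 4 shares of 540,000: Dora, Priya, Verity, and Sorcha each take 540,000.

Verity receives 540,000.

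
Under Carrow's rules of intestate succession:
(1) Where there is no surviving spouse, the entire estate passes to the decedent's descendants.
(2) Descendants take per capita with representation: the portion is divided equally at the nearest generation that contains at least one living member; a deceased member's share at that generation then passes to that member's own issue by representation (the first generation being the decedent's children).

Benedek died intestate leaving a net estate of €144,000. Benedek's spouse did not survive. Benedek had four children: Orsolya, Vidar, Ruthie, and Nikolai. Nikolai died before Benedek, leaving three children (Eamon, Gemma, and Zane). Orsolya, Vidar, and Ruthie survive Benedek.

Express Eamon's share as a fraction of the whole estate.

The entire €144,000 passes to the descendants.
That amount (€144,000) is divided into 4 shares of €36,000: Orsolya, Vidar, and Ruthie each take €36,000; Nikolai's €36,000 share passes to Nikolai's issue.
Nikolai's share (€36,000) is divided into 3 shares of €12,000: Eamon, Gemma, and Zane each take €12,000.

Eamon receives 1/12 of the estate.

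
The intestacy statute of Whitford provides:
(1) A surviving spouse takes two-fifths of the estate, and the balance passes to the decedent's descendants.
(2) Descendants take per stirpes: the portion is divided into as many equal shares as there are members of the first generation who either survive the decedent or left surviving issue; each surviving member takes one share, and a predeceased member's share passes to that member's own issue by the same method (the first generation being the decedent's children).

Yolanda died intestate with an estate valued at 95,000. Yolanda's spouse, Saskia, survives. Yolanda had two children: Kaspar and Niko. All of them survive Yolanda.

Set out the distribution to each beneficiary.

Saskia takes two-fifths of 95,000 = 38,000. The remaining 57,000 passes to the descendants.
The descendants' portion (57,000) is divided into 2 shares of 28,500: Kaspar and Niko each take 28,500.

Saskia: 38,000; Kaspar: 28,500; Niko: 28,500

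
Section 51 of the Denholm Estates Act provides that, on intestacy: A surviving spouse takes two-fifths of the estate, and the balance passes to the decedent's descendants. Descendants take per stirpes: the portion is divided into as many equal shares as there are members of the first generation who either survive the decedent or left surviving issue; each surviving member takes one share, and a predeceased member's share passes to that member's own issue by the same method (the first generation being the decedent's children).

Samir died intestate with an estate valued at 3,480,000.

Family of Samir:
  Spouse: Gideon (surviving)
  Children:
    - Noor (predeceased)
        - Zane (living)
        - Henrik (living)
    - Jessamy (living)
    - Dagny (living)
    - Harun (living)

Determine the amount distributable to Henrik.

Henrik receives 261,000.

Gideon takes two-fifths of 3,480,000 = 1,392,000. The remaining 2,088,000 passes to the descendants.
The descendants' portion (2,088,000) is divided into 4 shares of 522,000: Jessamy, Dagny, and Harun each take 522,000; Noor's 522,000 share passes to Noor's issue.
Noor's share (522,000) is divided into 2 shares of 261,000: Zane and Henrik each take 261,000.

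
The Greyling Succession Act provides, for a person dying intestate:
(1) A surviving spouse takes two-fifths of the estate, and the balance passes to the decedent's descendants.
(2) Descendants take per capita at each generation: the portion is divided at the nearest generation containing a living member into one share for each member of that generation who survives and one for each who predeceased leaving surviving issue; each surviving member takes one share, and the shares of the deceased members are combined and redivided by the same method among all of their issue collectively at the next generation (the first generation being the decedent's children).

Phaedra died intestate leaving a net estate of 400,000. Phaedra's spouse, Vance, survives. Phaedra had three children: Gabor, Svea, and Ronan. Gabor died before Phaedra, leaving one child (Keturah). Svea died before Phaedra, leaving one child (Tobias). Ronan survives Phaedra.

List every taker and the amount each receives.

Vance: 160,000; Keturah: 80,000; Tobias: 80,000; Ronan: 80,000

Vance takes two-fifths of 400,000 = 160,000. The remaining 240,000 passes to the descendants.
The descendants' portion (240,000) is divided at the children's generation into 3 shares of 80,000. Ronan takes 80,000. The 2 shares of the deceased (Gabor and Svea) are combined into a pool of 160,000.
That pool (160,000) is divided at the grandchildren's generation equally among Keturah and Tobias: 80,000 each.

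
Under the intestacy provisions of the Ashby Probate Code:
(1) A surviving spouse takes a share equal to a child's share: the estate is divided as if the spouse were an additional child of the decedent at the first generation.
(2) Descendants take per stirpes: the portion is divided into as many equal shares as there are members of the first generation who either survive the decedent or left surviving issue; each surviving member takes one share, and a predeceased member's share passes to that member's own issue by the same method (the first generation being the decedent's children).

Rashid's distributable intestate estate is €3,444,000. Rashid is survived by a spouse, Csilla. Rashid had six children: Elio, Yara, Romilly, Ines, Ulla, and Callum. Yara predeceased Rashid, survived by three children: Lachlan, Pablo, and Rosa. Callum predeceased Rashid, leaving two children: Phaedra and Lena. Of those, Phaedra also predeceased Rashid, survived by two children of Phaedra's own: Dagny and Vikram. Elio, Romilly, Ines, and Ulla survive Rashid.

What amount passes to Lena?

The spouse counts as an additional share at the children's level, so there are 7 primary shares of €492,000. Csilla takes one such share (€492,000).
The children's combined portion (€2,952,000) is divided into 6 shares of €492,000: Elio, Romilly, Ines, and Ulla each take €492,000; Yara's €492,000 share passes to Yara's issue; Callum's €492,000 share passes to Callum's issue.
Yara's share (€492,000) is divided into 3 shares of €164,000: Lachlan, Pablo, and Rosa each take €164,000.
Callum's share (€492,000) is divided into 2 shares of €246,000: Lena takes €246,000; Phaedra's €246,000 share passes to Phaedra's issue.
Phaedra's share (€246,000) is divided into 2 shares of €123,000: Dagny and Vikram each take €123,000.

Lena receives €246,000.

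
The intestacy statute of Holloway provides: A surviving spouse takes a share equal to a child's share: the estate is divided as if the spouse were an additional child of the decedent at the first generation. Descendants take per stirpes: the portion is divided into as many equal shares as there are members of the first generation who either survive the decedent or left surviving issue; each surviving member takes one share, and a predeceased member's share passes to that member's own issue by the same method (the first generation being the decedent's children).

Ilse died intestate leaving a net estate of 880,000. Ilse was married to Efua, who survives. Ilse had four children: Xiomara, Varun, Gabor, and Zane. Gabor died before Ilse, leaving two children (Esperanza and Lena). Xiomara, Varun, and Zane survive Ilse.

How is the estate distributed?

The spouse counts as an additional share at the children's level, so there are 5 primary shares of 176,000. Efua takes one such share (176,000).
The children's combined portion (704,000) is divided into 4 shares of 176,000: Xiomara, Varun, and Zane each take 176,000; Gabor's 176,000 share passes to Gabor's issue.
Gabor's share (176,000) is divided into 2 shares of 88,000: Esperanza and Lena each take 88,000.

Efua: 176,000; Xiomara: 176,000; Varun: 176,000; Esperanza: 88,000; Lena: 88,000; Zane: 176,000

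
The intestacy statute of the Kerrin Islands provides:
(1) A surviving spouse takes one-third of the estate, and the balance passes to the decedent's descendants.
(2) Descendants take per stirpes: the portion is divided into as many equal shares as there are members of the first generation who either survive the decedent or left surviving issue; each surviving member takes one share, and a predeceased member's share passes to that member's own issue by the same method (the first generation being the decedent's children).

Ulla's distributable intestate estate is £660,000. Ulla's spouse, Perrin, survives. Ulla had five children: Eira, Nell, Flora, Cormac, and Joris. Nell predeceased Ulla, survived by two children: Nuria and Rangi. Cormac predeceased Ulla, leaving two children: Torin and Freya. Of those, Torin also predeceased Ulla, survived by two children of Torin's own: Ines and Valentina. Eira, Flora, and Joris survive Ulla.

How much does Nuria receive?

Perrin takes one-third of £660,000 = £220,000. The remaining £440,000 passes to the descendants.
The descendants' portion (£440,000) is divided into 5 shares of £88,000: Eira, Flora, and Joris each take £88,000; Nell's £88,000 share passes to Nell's issue; Cormac's £88,000 share passes to Cormac's issue.
Nell's share (£88,000) is divided into 2 shares of £44,000: Nuria and Rangi each take £44,000.
Cormac's share (£88,000) is divided into 2 shares of £44,000: Freya takes £44,000; Torin's £44,000 share passes to Torin's issue.
Torin's share (£44,000) is divided into 2 shares of £22,000: Ines and Valentina each take £22,000.

Nuria receives £44,000.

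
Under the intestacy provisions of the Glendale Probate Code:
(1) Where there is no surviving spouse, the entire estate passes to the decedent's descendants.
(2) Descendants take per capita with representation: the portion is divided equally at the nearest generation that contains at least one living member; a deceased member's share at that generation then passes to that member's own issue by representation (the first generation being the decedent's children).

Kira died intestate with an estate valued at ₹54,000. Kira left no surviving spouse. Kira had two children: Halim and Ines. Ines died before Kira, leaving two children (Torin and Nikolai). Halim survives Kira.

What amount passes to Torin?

Torin receives ₹13,500.

The entire ₹54,000 passes to the descendants.
That amount (₹54,000) is divided into 2 shares of ₹27,000: Halim takes ₹27,000; Ines's ₹27,000 share passes to Ines's issue.
Ines's share (₹27,000) is divided into 2 shares of ₹13,500: Torin and Nikolai each take ₹13,500.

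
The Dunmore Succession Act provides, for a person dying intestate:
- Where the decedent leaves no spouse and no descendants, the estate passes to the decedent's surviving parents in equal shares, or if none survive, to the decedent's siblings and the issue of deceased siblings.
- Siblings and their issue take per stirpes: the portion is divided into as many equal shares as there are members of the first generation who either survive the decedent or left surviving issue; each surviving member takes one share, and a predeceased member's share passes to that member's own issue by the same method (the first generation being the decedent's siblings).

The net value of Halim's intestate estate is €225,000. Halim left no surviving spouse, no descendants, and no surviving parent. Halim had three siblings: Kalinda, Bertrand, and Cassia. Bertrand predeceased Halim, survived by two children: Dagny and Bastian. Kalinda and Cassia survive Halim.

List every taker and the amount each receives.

Kalinda: €75,000; Dagny: €37,500; Bastian: €37,500; Cassia: €75,000

The entire €225,000 passes to the siblings and their issue.
That amount (€225,000) is divided into 3 shares of €75,000: Kalinda and Cassia each take €75,000; Bertrand's €75,000 share passes to Bertrand's issue.
Bertrand's share (€75,000) is divided into 2 shares of €37,500: Dagny and Bastian each take €37,500.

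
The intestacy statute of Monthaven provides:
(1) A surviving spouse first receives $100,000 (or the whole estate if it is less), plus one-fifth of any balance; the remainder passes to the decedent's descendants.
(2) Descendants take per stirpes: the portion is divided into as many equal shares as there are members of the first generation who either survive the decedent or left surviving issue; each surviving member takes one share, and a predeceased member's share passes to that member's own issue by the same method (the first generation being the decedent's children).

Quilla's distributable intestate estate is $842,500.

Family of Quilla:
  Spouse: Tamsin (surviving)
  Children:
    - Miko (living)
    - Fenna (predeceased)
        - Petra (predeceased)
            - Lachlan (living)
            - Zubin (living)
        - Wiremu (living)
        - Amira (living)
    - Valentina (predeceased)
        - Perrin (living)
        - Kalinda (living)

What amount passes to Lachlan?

Tamsin first takes $100,000, leaving a balance of $742,500. Tamsin then takes one-fifth of the balance ($148,500), for a total of $248,500. The remaining $594,000 passes to the descendants.
The descendants' portion ($594,000) is divided into 3 shares of $198,000: Miko takes $198,000; Fenna's $198,000 share passes to Fenna's issue; Valentina's $198,000 share passes to Valentina's issue.
Fenna's share ($198,000) is divided into 3 shares of $66,000: Wiremu and Amira each take $66,000; Petra's $66,000 share passes to Petra's issue.
Petra's share ($66,000) is divided into 2 shares of $33,000: Lachlan and Zubin each take $33,000.
Valentina's share ($198,000) is divided into 2 shares of $99,000: Perrin and Kalinda each take $99,000.

Lachlan receives $33,000.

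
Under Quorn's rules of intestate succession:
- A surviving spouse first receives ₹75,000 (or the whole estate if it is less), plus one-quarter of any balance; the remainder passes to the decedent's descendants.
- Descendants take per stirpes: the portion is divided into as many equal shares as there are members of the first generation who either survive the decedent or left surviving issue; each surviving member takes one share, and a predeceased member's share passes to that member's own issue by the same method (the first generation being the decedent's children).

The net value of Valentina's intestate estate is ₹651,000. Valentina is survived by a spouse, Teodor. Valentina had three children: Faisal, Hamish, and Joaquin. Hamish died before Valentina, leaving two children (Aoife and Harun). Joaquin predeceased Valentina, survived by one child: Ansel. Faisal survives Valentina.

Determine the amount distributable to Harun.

Teodor first takes ₹75,000, leaving a balance of ₹576,000. Teodor then takes one-quarter of the balance (₹144,000), for a total of ₹219,000. The remaining ₹432,000 passes to the descendants.
The descendants' portion (₹432,000) is divided into 3 shares of ₹144,000: Faisal takes ₹144,000; Hamish's ₹144,000 share passes to Hamish's issue; Joaquin's ₹144,000 share passes to Joaquin's issue.
Hamish's share (₹144,000) is divided into 2 shares of ₹72,000: Aoife and Harun each take ₹72,000.
Joaquin's share (₹144,000) passes entirely to Ansel.

Harun receives ₹72,000.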